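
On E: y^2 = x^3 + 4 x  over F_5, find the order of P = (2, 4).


Compute successive multiples of P until we hit O:
  1P = (2, 4)
  2P = (0, 0)
  3P = (2, 1)
  4P = O

ord(P) = 4


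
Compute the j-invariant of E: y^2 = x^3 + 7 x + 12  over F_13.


Delta = -16(4 a^3 + 27 b^2) mod 13 = 2
-1728 * (4 a)^3 = -1728 * (4*7)^3 mod 13 = 8
j = 8 * 2^(-1) mod 13 = 4

j = 4 (mod 13)


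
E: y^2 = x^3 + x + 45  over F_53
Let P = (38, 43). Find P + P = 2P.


Doubling: s = (3 x1^2 + a) / (2 y1)
s = (3*38^2 + 1) / (2*43) mod 53 = 51
x3 = s^2 - 2 x1 mod 53 = 51^2 - 2*38 = 34
y3 = s (x1 - x3) - y1 mod 53 = 51 * (38 - 34) - 43 = 2

2P = (34, 2)


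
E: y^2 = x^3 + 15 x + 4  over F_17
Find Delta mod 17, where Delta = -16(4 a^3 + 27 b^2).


4 a^3 + 27 b^2 = 4*15^3 + 27*4^2 = 13500 + 432 = 13932
Delta = -16 * (13932) = -222912
Delta mod 17 = 9

Delta = 9 (mod 17)


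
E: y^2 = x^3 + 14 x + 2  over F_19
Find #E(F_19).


For each x in F_19, count y with y^2 = x^3 + 14 x + 2 mod 19:
  x = 1: RHS = 17, y in [6, 13]  -> 2 point(s)
  x = 2: RHS = 0, y in [0]  -> 1 point(s)
  x = 5: RHS = 7, y in [8, 11]  -> 2 point(s)
  x = 6: RHS = 17, y in [6, 13]  -> 2 point(s)
  x = 7: RHS = 6, y in [5, 14]  -> 2 point(s)
  x = 11: RHS = 5, y in [9, 10]  -> 2 point(s)
  x = 12: RHS = 17, y in [6, 13]  -> 2 point(s)
  x = 13: RHS = 6, y in [5, 14]  -> 2 point(s)
  x = 14: RHS = 16, y in [4, 15]  -> 2 point(s)
  x = 16: RHS = 9, y in [3, 16]  -> 2 point(s)
  x = 17: RHS = 4, y in [2, 17]  -> 2 point(s)
  x = 18: RHS = 6, y in [5, 14]  -> 2 point(s)
Affine points: 23. Add the point at infinity: total = 24.

#E(F_19) = 24


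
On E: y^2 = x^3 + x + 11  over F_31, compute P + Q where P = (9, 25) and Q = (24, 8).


P != Q, so use the chord formula.
s = (y2 - y1) / (x2 - x1) = (14) / (15) mod 31 = 3
x3 = s^2 - x1 - x2 mod 31 = 3^2 - 9 - 24 = 7
y3 = s (x1 - x3) - y1 mod 31 = 3 * (9 - 7) - 25 = 12

P + Q = (7, 12)


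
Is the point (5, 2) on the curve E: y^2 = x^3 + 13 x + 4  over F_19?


Check whether y^2 = x^3 + 13 x + 4 (mod 19) for (x, y) = (5, 2).
LHS: y^2 = 2^2 mod 19 = 4
RHS: x^3 + 13 x + 4 = 5^3 + 13*5 + 4 mod 19 = 4
LHS = RHS

Yes, on the curve


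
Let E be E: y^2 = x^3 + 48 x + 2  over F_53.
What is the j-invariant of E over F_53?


Delta = -16(4 a^3 + 27 b^2) mod 53 = 18
-1728 * (4 a)^3 = -1728 * (4*48)^3 mod 53 = 10
j = 10 * 18^(-1) mod 53 = 30

j = 30 (mod 53)


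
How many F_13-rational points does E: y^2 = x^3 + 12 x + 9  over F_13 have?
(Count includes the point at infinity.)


For each x in F_13, count y with y^2 = x^3 + 12 x + 9 mod 13:
  x = 0: RHS = 9, y in [3, 10]  -> 2 point(s)
  x = 1: RHS = 9, y in [3, 10]  -> 2 point(s)
  x = 4: RHS = 4, y in [2, 11]  -> 2 point(s)
  x = 5: RHS = 12, y in [5, 8]  -> 2 point(s)
  x = 9: RHS = 1, y in [1, 12]  -> 2 point(s)
  x = 11: RHS = 3, y in [4, 9]  -> 2 point(s)
  x = 12: RHS = 9, y in [3, 10]  -> 2 point(s)
Affine points: 14. Add the point at infinity: total = 15.

#E(F_13) = 15


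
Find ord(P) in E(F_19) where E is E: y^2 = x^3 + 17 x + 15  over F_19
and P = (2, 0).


Compute successive multiples of P until we hit O:
  1P = (2, 0)
  2P = O

ord(P) = 2


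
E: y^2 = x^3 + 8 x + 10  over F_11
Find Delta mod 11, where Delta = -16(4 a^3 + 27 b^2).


4 a^3 + 27 b^2 = 4*8^3 + 27*10^2 = 2048 + 2700 = 4748
Delta = -16 * (4748) = -75968
Delta mod 11 = 9

Delta = 9 (mod 11)


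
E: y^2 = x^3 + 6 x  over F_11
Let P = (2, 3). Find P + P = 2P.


Doubling: s = (3 x1^2 + a) / (2 y1)
s = (3*2^2 + 6) / (2*3) mod 11 = 3
x3 = s^2 - 2 x1 mod 11 = 3^2 - 2*2 = 5
y3 = s (x1 - x3) - y1 mod 11 = 3 * (2 - 5) - 3 = 10

2P = (5, 10)


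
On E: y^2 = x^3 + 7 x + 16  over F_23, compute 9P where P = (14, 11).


k = 9 = 1001_2 (binary, LSB first: 1001)
Double-and-add from P = (14, 11):
  bit 0 = 1: acc = O + (14, 11) = (14, 11)
  bit 1 = 0: acc unchanged = (14, 11)
  bit 2 = 0: acc unchanged = (14, 11)
  bit 3 = 1: acc = (14, 11) + (19, 19) = (22, 13)

9P = (22, 13)


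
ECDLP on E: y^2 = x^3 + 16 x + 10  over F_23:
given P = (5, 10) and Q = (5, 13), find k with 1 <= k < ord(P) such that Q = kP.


Enumerate multiples of P until we hit Q = (5, 13):
  1P = (5, 10)
  2P = (8, 12)
  3P = (13, 0)
  4P = (8, 11)
  5P = (5, 13)
Match found at i = 5.

k = 5


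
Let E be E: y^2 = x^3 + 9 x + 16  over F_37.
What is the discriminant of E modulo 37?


4 a^3 + 27 b^2 = 4*9^3 + 27*16^2 = 2916 + 6912 = 9828
Delta = -16 * (9828) = -157248
Delta mod 37 = 2

Delta = 2 (mod 37)


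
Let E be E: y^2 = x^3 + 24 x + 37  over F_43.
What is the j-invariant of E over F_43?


Delta = -16(4 a^3 + 27 b^2) mod 43 = 3
-1728 * (4 a)^3 = -1728 * (4*24)^3 mod 43 = 41
j = 41 * 3^(-1) mod 43 = 28

j = 28 (mod 43)


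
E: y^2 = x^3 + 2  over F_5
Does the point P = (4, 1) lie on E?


Check whether y^2 = x^3 + 0 x + 2 (mod 5) for (x, y) = (4, 1).
LHS: y^2 = 1^2 mod 5 = 1
RHS: x^3 + 0 x + 2 = 4^3 + 0*4 + 2 mod 5 = 1
LHS = RHS

Yes, on the curve


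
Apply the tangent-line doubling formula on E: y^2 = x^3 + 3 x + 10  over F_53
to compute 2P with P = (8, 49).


Doubling: s = (3 x1^2 + a) / (2 y1)
s = (3*8^2 + 3) / (2*49) mod 53 = 22
x3 = s^2 - 2 x1 mod 53 = 22^2 - 2*8 = 44
y3 = s (x1 - x3) - y1 mod 53 = 22 * (8 - 44) - 49 = 7

2P = (44, 7)


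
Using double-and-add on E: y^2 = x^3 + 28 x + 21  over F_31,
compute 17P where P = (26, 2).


k = 17 = 10001_2 (binary, LSB first: 10001)
Double-and-add from P = (26, 2):
  bit 0 = 1: acc = O + (26, 2) = (26, 2)
  bit 1 = 0: acc unchanged = (26, 2)
  bit 2 = 0: acc unchanged = (26, 2)
  bit 3 = 0: acc unchanged = (26, 2)
  bit 4 = 1: acc = (26, 2) + (12, 15) = (13, 28)

17P = (13, 28)


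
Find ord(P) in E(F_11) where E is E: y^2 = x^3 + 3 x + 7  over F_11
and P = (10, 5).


Compute successive multiples of P until we hit O:
  1P = (10, 5)
  2P = (5, 9)
  3P = (5, 2)
  4P = (10, 6)
  5P = O

ord(P) = 5


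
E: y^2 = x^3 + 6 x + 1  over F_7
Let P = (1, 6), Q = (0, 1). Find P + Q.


P != Q, so use the chord formula.
s = (y2 - y1) / (x2 - x1) = (2) / (6) mod 7 = 5
x3 = s^2 - x1 - x2 mod 7 = 5^2 - 1 - 0 = 3
y3 = s (x1 - x3) - y1 mod 7 = 5 * (1 - 3) - 6 = 5

P + Q = (3, 5)


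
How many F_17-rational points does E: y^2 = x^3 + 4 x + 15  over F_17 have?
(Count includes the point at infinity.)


For each x in F_17, count y with y^2 = x^3 + 4 x + 15 mod 17:
  x = 0: RHS = 15, y in [7, 10]  -> 2 point(s)
  x = 6: RHS = 0, y in [0]  -> 1 point(s)
  x = 8: RHS = 15, y in [7, 10]  -> 2 point(s)
  x = 9: RHS = 15, y in [7, 10]  -> 2 point(s)
  x = 10: RHS = 1, y in [1, 16]  -> 2 point(s)
  x = 11: RHS = 13, y in [8, 9]  -> 2 point(s)
  x = 15: RHS = 16, y in [4, 13]  -> 2 point(s)
Affine points: 13. Add the point at infinity: total = 14.

#E(F_17) = 14


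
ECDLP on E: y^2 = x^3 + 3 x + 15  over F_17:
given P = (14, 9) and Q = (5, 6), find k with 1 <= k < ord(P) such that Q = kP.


Enumerate multiples of P until we hit Q = (5, 6):
  1P = (14, 9)
  2P = (5, 6)
Match found at i = 2.

k = 2


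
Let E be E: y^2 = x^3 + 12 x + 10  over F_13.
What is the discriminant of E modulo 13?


4 a^3 + 27 b^2 = 4*12^3 + 27*10^2 = 6912 + 2700 = 9612
Delta = -16 * (9612) = -153792
Delta mod 13 = 11

Delta = 11 (mod 13)


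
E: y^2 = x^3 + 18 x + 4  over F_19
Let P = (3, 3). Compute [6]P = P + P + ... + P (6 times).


k = 6 = 110_2 (binary, LSB first: 011)
Double-and-add from P = (3, 3):
  bit 0 = 0: acc unchanged = O
  bit 1 = 1: acc = O + (17, 6) = (17, 6)
  bit 2 = 1: acc = (17, 6) + (15, 18) = (4, 11)

6P = (4, 11)


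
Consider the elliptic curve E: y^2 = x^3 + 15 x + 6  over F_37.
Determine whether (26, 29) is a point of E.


Check whether y^2 = x^3 + 15 x + 6 (mod 37) for (x, y) = (26, 29).
LHS: y^2 = 29^2 mod 37 = 27
RHS: x^3 + 15 x + 6 = 26^3 + 15*26 + 6 mod 37 = 27
LHS = RHS

Yes, on the curve


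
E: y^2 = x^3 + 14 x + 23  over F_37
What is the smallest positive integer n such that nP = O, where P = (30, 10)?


Compute successive multiples of P until we hit O:
  1P = (30, 10)
  2P = (11, 19)
  3P = (24, 30)
  4P = (27, 17)
  5P = (6, 8)
  6P = (10, 4)
  7P = (13, 21)
  8P = (19, 9)
  ... (continuing to 31P)
  31P = O

ord(P) = 31


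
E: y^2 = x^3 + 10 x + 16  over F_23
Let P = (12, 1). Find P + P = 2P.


Doubling: s = (3 x1^2 + a) / (2 y1)
s = (3*12^2 + 10) / (2*1) mod 23 = 14
x3 = s^2 - 2 x1 mod 23 = 14^2 - 2*12 = 11
y3 = s (x1 - x3) - y1 mod 23 = 14 * (12 - 11) - 1 = 13

2P = (11, 13)


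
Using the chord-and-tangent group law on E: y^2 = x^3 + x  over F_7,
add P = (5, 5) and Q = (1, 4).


P != Q, so use the chord formula.
s = (y2 - y1) / (x2 - x1) = (6) / (3) mod 7 = 2
x3 = s^2 - x1 - x2 mod 7 = 2^2 - 5 - 1 = 5
y3 = s (x1 - x3) - y1 mod 7 = 2 * (5 - 5) - 5 = 2

P + Q = (5, 2)


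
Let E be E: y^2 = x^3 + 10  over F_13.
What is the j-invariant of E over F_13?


Delta = -16(4 a^3 + 27 b^2) mod 13 = 12
-1728 * (4 a)^3 = -1728 * (4*0)^3 mod 13 = 0
j = 0 * 12^(-1) mod 13 = 0

j = 0 (mod 13)


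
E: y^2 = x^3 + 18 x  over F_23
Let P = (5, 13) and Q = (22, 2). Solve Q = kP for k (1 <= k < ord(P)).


Enumerate multiples of P until we hit Q = (22, 2):
  1P = (5, 13)
  2P = (8, 9)
  3P = (22, 2)
Match found at i = 3.

k = 3


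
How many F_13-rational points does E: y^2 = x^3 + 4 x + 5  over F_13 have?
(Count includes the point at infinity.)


For each x in F_13, count y with y^2 = x^3 + 4 x + 5 mod 13:
  x = 1: RHS = 10, y in [6, 7]  -> 2 point(s)
  x = 7: RHS = 12, y in [5, 8]  -> 2 point(s)
  x = 8: RHS = 3, y in [4, 9]  -> 2 point(s)
  x = 9: RHS = 3, y in [4, 9]  -> 2 point(s)
  x = 12: RHS = 0, y in [0]  -> 1 point(s)
Affine points: 9. Add the point at infinity: total = 10.

#E(F_13) = 10


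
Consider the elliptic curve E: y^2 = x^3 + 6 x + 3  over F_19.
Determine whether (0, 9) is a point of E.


Check whether y^2 = x^3 + 6 x + 3 (mod 19) for (x, y) = (0, 9).
LHS: y^2 = 9^2 mod 19 = 5
RHS: x^3 + 6 x + 3 = 0^3 + 6*0 + 3 mod 19 = 3
LHS != RHS

No, not on the curve


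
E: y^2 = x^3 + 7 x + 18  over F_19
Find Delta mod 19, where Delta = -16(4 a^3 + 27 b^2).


4 a^3 + 27 b^2 = 4*7^3 + 27*18^2 = 1372 + 8748 = 10120
Delta = -16 * (10120) = -161920
Delta mod 19 = 17

Delta = 17 (mod 19)


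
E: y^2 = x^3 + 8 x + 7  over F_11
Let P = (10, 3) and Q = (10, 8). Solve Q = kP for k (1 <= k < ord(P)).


Enumerate multiples of P until we hit Q = (10, 8):
  1P = (10, 3)
  2P = (2, 8)
  3P = (3, 5)
  4P = (1, 7)
  5P = (4, 9)
  6P = (9, 7)
  7P = (8, 0)
  8P = (9, 4)
  9P = (4, 2)
  10P = (1, 4)
  11P = (3, 6)
  12P = (2, 3)
  13P = (10, 8)
Match found at i = 13.

k = 13


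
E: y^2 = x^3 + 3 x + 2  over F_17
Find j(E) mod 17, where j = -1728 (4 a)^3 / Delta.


Delta = -16(4 a^3 + 27 b^2) mod 17 = 12
-1728 * (4 a)^3 = -1728 * (4*3)^3 mod 17 = 15
j = 15 * 12^(-1) mod 17 = 14

j = 14 (mod 17)


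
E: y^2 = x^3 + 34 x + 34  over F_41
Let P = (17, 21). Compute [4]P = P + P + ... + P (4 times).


k = 4 = 100_2 (binary, LSB first: 001)
Double-and-add from P = (17, 21):
  bit 0 = 0: acc unchanged = O
  bit 1 = 0: acc unchanged = O
  bit 2 = 1: acc = O + (16, 0) = (16, 0)

4P = (16, 0)


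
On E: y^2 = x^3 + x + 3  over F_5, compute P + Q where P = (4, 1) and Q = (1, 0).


P != Q, so use the chord formula.
s = (y2 - y1) / (x2 - x1) = (4) / (2) mod 5 = 2
x3 = s^2 - x1 - x2 mod 5 = 2^2 - 4 - 1 = 4
y3 = s (x1 - x3) - y1 mod 5 = 2 * (4 - 4) - 1 = 4

P + Q = (4, 4)


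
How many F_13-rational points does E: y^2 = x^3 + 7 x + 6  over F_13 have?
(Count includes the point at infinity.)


For each x in F_13, count y with y^2 = x^3 + 7 x + 6 mod 13:
  x = 1: RHS = 1, y in [1, 12]  -> 2 point(s)
  x = 5: RHS = 10, y in [6, 7]  -> 2 point(s)
  x = 6: RHS = 4, y in [2, 11]  -> 2 point(s)
  x = 10: RHS = 10, y in [6, 7]  -> 2 point(s)
  x = 11: RHS = 10, y in [6, 7]  -> 2 point(s)
Affine points: 10. Add the point at infinity: total = 11.

#E(F_13) = 11


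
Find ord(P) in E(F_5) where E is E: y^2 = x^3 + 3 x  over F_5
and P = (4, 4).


Compute successive multiples of P until we hit O:
  1P = (4, 4)
  2P = (1, 2)
  3P = (1, 3)
  4P = (4, 1)
  5P = O

ord(P) = 5


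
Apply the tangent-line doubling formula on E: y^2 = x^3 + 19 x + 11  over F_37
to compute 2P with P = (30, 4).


Doubling: s = (3 x1^2 + a) / (2 y1)
s = (3*30^2 + 19) / (2*4) mod 37 = 30
x3 = s^2 - 2 x1 mod 37 = 30^2 - 2*30 = 26
y3 = s (x1 - x3) - y1 mod 37 = 30 * (30 - 26) - 4 = 5

2P = (26, 5)


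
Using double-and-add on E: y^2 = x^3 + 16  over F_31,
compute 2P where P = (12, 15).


k = 2 = 10_2 (binary, LSB first: 01)
Double-and-add from P = (12, 15):
  bit 0 = 0: acc unchanged = O
  bit 1 = 1: acc = O + (11, 18) = (11, 18)

2P = (11, 18)


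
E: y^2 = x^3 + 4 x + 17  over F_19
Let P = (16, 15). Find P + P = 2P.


Doubling: s = (3 x1^2 + a) / (2 y1)
s = (3*16^2 + 4) / (2*15) mod 19 = 8
x3 = s^2 - 2 x1 mod 19 = 8^2 - 2*16 = 13
y3 = s (x1 - x3) - y1 mod 19 = 8 * (16 - 13) - 15 = 9

2P = (13, 9)


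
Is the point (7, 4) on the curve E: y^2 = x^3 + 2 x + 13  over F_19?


Check whether y^2 = x^3 + 2 x + 13 (mod 19) for (x, y) = (7, 4).
LHS: y^2 = 4^2 mod 19 = 16
RHS: x^3 + 2 x + 13 = 7^3 + 2*7 + 13 mod 19 = 9
LHS != RHS

No, not on the curve


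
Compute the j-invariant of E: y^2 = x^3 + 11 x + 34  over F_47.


Delta = -16(4 a^3 + 27 b^2) mod 47 = 10
-1728 * (4 a)^3 = -1728 * (4*11)^3 mod 47 = 32
j = 32 * 10^(-1) mod 47 = 22

j = 22 (mod 47)


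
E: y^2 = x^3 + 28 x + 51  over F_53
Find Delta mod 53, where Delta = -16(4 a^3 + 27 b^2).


4 a^3 + 27 b^2 = 4*28^3 + 27*51^2 = 87808 + 70227 = 158035
Delta = -16 * (158035) = -2528560
Delta mod 53 = 17

Delta = 17 (mod 53)


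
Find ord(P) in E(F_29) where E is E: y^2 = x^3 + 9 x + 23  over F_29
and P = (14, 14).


Compute successive multiples of P until we hit O:
  1P = (14, 14)
  2P = (0, 9)
  3P = (28, 10)
  4P = (22, 9)
  5P = (2, 22)
  6P = (7, 20)
  7P = (4, 23)
  8P = (15, 13)
  ... (continuing to 24P)
  24P = O

ord(P) = 24


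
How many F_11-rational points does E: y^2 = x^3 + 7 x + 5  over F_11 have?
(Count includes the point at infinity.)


For each x in F_11, count y with y^2 = x^3 + 7 x + 5 mod 11:
  x = 0: RHS = 5, y in [4, 7]  -> 2 point(s)
  x = 2: RHS = 5, y in [4, 7]  -> 2 point(s)
  x = 3: RHS = 9, y in [3, 8]  -> 2 point(s)
  x = 4: RHS = 9, y in [3, 8]  -> 2 point(s)
  x = 5: RHS = 0, y in [0]  -> 1 point(s)
  x = 7: RHS = 1, y in [1, 10]  -> 2 point(s)
  x = 8: RHS = 1, y in [1, 10]  -> 2 point(s)
  x = 9: RHS = 5, y in [4, 7]  -> 2 point(s)
Affine points: 15. Add the point at infinity: total = 16.

#E(F_11) = 16


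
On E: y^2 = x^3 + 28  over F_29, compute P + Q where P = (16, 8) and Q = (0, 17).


P != Q, so use the chord formula.
s = (y2 - y1) / (x2 - x1) = (9) / (13) mod 29 = 23
x3 = s^2 - x1 - x2 mod 29 = 23^2 - 16 - 0 = 20
y3 = s (x1 - x3) - y1 mod 29 = 23 * (16 - 20) - 8 = 16

P + Q = (20, 16)


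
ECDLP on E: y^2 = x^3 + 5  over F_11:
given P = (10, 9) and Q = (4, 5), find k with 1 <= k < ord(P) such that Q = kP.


Enumerate multiples of P until we hit Q = (4, 5):
  1P = (10, 9)
  2P = (6, 10)
  3P = (4, 6)
  4P = (0, 7)
  5P = (5, 3)
  6P = (8, 0)
  7P = (5, 8)
  8P = (0, 4)
  9P = (4, 5)
Match found at i = 9.

k = 9


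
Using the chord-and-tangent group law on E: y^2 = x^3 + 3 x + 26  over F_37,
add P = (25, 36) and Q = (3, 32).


P != Q, so use the chord formula.
s = (y2 - y1) / (x2 - x1) = (33) / (15) mod 37 = 17
x3 = s^2 - x1 - x2 mod 37 = 17^2 - 25 - 3 = 2
y3 = s (x1 - x3) - y1 mod 37 = 17 * (25 - 2) - 36 = 22

P + Q = (2, 22)


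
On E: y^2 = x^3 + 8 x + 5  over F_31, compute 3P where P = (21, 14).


k = 3 = 11_2 (binary, LSB first: 11)
Double-and-add from P = (21, 14):
  bit 0 = 1: acc = O + (21, 14) = (21, 14)
  bit 1 = 1: acc = (21, 14) + (17, 30) = (9, 0)

3P = (9, 0)


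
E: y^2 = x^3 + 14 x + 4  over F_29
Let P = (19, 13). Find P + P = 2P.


Doubling: s = (3 x1^2 + a) / (2 y1)
s = (3*19^2 + 14) / (2*13) mod 29 = 21
x3 = s^2 - 2 x1 mod 29 = 21^2 - 2*19 = 26
y3 = s (x1 - x3) - y1 mod 29 = 21 * (19 - 26) - 13 = 14

2P = (26, 14)


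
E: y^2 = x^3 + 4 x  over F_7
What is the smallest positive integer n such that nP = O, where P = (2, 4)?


Compute successive multiples of P until we hit O:
  1P = (2, 4)
  2P = (0, 0)
  3P = (2, 3)
  4P = O

ord(P) = 4


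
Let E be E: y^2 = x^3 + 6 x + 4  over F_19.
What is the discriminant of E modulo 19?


4 a^3 + 27 b^2 = 4*6^3 + 27*4^2 = 864 + 432 = 1296
Delta = -16 * (1296) = -20736
Delta mod 19 = 12

Delta = 12 (mod 19)


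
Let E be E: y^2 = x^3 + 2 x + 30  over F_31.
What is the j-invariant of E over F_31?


Delta = -16(4 a^3 + 27 b^2) mod 31 = 17
-1728 * (4 a)^3 = -1728 * (4*2)^3 mod 31 = 4
j = 4 * 17^(-1) mod 31 = 13

j = 13 (mod 31)


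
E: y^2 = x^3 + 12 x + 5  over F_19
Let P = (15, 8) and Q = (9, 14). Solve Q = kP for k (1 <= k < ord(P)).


Enumerate multiples of P until we hit Q = (9, 14):
  1P = (15, 8)
  2P = (9, 5)
  3P = (0, 9)
  4P = (10, 17)
  5P = (17, 7)
  6P = (11, 9)
  7P = (18, 7)
  8P = (3, 7)
  9P = (8, 10)
  10P = (5, 0)
  11P = (8, 9)
  12P = (3, 12)
  13P = (18, 12)
  14P = (11, 10)
  15P = (17, 12)
  16P = (10, 2)
  17P = (0, 10)
  18P = (9, 14)
Match found at i = 18.

k = 18


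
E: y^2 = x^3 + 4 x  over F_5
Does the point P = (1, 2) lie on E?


Check whether y^2 = x^3 + 4 x + 0 (mod 5) for (x, y) = (1, 2).
LHS: y^2 = 2^2 mod 5 = 4
RHS: x^3 + 4 x + 0 = 1^3 + 4*1 + 0 mod 5 = 0
LHS != RHS

No, not on the curve


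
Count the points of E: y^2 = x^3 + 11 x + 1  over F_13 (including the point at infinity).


For each x in F_13, count y with y^2 = x^3 + 11 x + 1 mod 13:
  x = 0: RHS = 1, y in [1, 12]  -> 2 point(s)
  x = 1: RHS = 0, y in [0]  -> 1 point(s)
  x = 3: RHS = 9, y in [3, 10]  -> 2 point(s)
  x = 5: RHS = 12, y in [5, 8]  -> 2 point(s)
  x = 6: RHS = 10, y in [6, 7]  -> 2 point(s)
  x = 8: RHS = 3, y in [4, 9]  -> 2 point(s)
  x = 9: RHS = 10, y in [6, 7]  -> 2 point(s)
  x = 11: RHS = 10, y in [6, 7]  -> 2 point(s)
Affine points: 15. Add the point at infinity: total = 16.

#E(F_13) = 16


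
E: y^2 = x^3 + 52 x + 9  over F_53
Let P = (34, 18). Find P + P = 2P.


Doubling: s = (3 x1^2 + a) / (2 y1)
s = (3*34^2 + 52) / (2*18) mod 53 = 33
x3 = s^2 - 2 x1 mod 53 = 33^2 - 2*34 = 14
y3 = s (x1 - x3) - y1 mod 53 = 33 * (34 - 14) - 18 = 6

2P = (14, 6)


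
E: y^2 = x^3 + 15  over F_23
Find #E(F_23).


For each x in F_23, count y with y^2 = x^3 + 0 x + 15 mod 23:
  x = 1: RHS = 16, y in [4, 19]  -> 2 point(s)
  x = 2: RHS = 0, y in [0]  -> 1 point(s)
  x = 5: RHS = 2, y in [5, 18]  -> 2 point(s)
  x = 6: RHS = 1, y in [1, 22]  -> 2 point(s)
  x = 7: RHS = 13, y in [6, 17]  -> 2 point(s)
  x = 9: RHS = 8, y in [10, 13]  -> 2 point(s)
  x = 10: RHS = 3, y in [7, 16]  -> 2 point(s)
  x = 11: RHS = 12, y in [9, 14]  -> 2 point(s)
  x = 12: RHS = 18, y in [8, 15]  -> 2 point(s)
  x = 13: RHS = 4, y in [2, 21]  -> 2 point(s)
  x = 15: RHS = 9, y in [3, 20]  -> 2 point(s)
  x = 17: RHS = 6, y in [11, 12]  -> 2 point(s)
Affine points: 23. Add the point at infinity: total = 24.

#E(F_23) = 24


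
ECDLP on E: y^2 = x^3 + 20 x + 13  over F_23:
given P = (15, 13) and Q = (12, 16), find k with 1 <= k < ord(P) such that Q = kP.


Enumerate multiples of P until we hit Q = (12, 16):
  1P = (15, 13)
  2P = (6, 2)
  3P = (14, 1)
  4P = (0, 6)
  5P = (12, 16)
Match found at i = 5.

k = 5


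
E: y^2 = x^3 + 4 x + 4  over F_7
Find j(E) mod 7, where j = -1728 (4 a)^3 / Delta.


Delta = -16(4 a^3 + 27 b^2) mod 7 = 3
-1728 * (4 a)^3 = -1728 * (4*4)^3 mod 7 = 1
j = 1 * 3^(-1) mod 7 = 5

j = 5 (mod 7)


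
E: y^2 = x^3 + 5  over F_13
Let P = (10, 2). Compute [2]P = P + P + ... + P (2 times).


k = 2 = 10_2 (binary, LSB first: 01)
Double-and-add from P = (10, 2):
  bit 0 = 0: acc unchanged = O
  bit 1 = 1: acc = O + (2, 0) = (2, 0)

2P = (2, 0)


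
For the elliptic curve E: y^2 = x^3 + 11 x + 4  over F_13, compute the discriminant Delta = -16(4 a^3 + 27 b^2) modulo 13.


4 a^3 + 27 b^2 = 4*11^3 + 27*4^2 = 5324 + 432 = 5756
Delta = -16 * (5756) = -92096
Delta mod 13 = 9

Delta = 9 (mod 13)


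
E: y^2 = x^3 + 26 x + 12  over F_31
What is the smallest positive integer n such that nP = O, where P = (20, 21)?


Compute successive multiples of P until we hit O:
  1P = (20, 21)
  2P = (29, 13)
  3P = (18, 22)
  4P = (1, 16)
  5P = (19, 7)
  6P = (2, 14)
  7P = (28, 0)
  8P = (2, 17)
  ... (continuing to 14P)
  14P = O

ord(P) = 14


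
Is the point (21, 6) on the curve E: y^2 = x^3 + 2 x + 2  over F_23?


Check whether y^2 = x^3 + 2 x + 2 (mod 23) for (x, y) = (21, 6).
LHS: y^2 = 6^2 mod 23 = 13
RHS: x^3 + 2 x + 2 = 21^3 + 2*21 + 2 mod 23 = 13
LHS = RHS

Yes, on the curve


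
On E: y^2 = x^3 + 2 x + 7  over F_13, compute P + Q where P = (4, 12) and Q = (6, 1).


P != Q, so use the chord formula.
s = (y2 - y1) / (x2 - x1) = (2) / (2) mod 13 = 1
x3 = s^2 - x1 - x2 mod 13 = 1^2 - 4 - 6 = 4
y3 = s (x1 - x3) - y1 mod 13 = 1 * (4 - 4) - 12 = 1

P + Q = (4, 1)


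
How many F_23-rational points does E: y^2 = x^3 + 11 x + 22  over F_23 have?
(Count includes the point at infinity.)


For each x in F_23, count y with y^2 = x^3 + 11 x + 22 mod 23:
  x = 2: RHS = 6, y in [11, 12]  -> 2 point(s)
  x = 3: RHS = 13, y in [6, 17]  -> 2 point(s)
  x = 5: RHS = 18, y in [8, 15]  -> 2 point(s)
  x = 8: RHS = 1, y in [1, 22]  -> 2 point(s)
  x = 11: RHS = 2, y in [5, 18]  -> 2 point(s)
  x = 13: RHS = 16, y in [4, 19]  -> 2 point(s)
  x = 16: RHS = 16, y in [4, 19]  -> 2 point(s)
  x = 17: RHS = 16, y in [4, 19]  -> 2 point(s)
  x = 18: RHS = 3, y in [7, 16]  -> 2 point(s)
  x = 19: RHS = 6, y in [11, 12]  -> 2 point(s)
  x = 20: RHS = 8, y in [10, 13]  -> 2 point(s)
Affine points: 22. Add the point at infinity: total = 23.

#E(F_23) = 23


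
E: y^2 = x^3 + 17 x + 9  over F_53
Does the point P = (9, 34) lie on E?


Check whether y^2 = x^3 + 17 x + 9 (mod 53) for (x, y) = (9, 34).
LHS: y^2 = 34^2 mod 53 = 43
RHS: x^3 + 17 x + 9 = 9^3 + 17*9 + 9 mod 53 = 43
LHS = RHS

Yes, on the curve


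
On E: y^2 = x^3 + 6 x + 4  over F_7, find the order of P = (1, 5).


Compute successive multiples of P until we hit O:
  1P = (1, 5)
  2P = (0, 5)
  3P = (6, 2)
  4P = (4, 1)
  5P = (3, 0)
  6P = (4, 6)
  7P = (6, 5)
  8P = (0, 2)
  ... (continuing to 10P)
  10P = O

ord(P) = 10


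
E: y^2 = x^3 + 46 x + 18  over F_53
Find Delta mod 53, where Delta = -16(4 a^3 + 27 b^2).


4 a^3 + 27 b^2 = 4*46^3 + 27*18^2 = 389344 + 8748 = 398092
Delta = -16 * (398092) = -6369472
Delta mod 53 = 15

Delta = 15 (mod 53)


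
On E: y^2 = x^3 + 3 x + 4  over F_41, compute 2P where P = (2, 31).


Doubling: s = (3 x1^2 + a) / (2 y1)
s = (3*2^2 + 3) / (2*31) mod 41 = 30
x3 = s^2 - 2 x1 mod 41 = 30^2 - 2*2 = 35
y3 = s (x1 - x3) - y1 mod 41 = 30 * (2 - 35) - 31 = 4

2P = (35, 4)


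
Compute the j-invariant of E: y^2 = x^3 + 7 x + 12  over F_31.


Delta = -16(4 a^3 + 27 b^2) mod 31 = 5
-1728 * (4 a)^3 = -1728 * (4*7)^3 mod 31 = 1
j = 1 * 5^(-1) mod 31 = 25

j = 25 (mod 31)


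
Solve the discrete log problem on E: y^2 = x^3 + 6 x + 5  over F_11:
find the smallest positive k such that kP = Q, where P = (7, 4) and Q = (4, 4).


Enumerate multiples of P until we hit Q = (4, 4):
  1P = (7, 4)
  2P = (2, 5)
  3P = (6, 9)
  4P = (1, 10)
  5P = (4, 4)
Match found at i = 5.

k = 5


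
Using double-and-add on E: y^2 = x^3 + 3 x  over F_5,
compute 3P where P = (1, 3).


k = 3 = 11_2 (binary, LSB first: 11)
Double-and-add from P = (1, 3):
  bit 0 = 1: acc = O + (1, 3) = (1, 3)
  bit 1 = 1: acc = (1, 3) + (4, 4) = (4, 1)

3P = (4, 1)


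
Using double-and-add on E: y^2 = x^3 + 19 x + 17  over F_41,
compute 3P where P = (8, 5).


k = 3 = 11_2 (binary, LSB first: 11)
Double-and-add from P = (8, 5):
  bit 0 = 1: acc = O + (8, 5) = (8, 5)
  bit 1 = 1: acc = (8, 5) + (27, 0) = (8, 36)

3P = (8, 36)


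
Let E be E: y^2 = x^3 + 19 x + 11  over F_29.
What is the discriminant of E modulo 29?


4 a^3 + 27 b^2 = 4*19^3 + 27*11^2 = 27436 + 3267 = 30703
Delta = -16 * (30703) = -491248
Delta mod 29 = 12

Delta = 12 (mod 29)


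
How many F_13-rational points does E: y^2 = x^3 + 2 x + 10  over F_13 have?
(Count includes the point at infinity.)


For each x in F_13, count y with y^2 = x^3 + 2 x + 10 mod 13:
  x = 0: RHS = 10, y in [6, 7]  -> 2 point(s)
  x = 1: RHS = 0, y in [0]  -> 1 point(s)
  x = 2: RHS = 9, y in [3, 10]  -> 2 point(s)
  x = 3: RHS = 4, y in [2, 11]  -> 2 point(s)
  x = 4: RHS = 4, y in [2, 11]  -> 2 point(s)
  x = 6: RHS = 4, y in [2, 11]  -> 2 point(s)
  x = 7: RHS = 3, y in [4, 9]  -> 2 point(s)
  x = 9: RHS = 3, y in [4, 9]  -> 2 point(s)
  x = 10: RHS = 3, y in [4, 9]  -> 2 point(s)
Affine points: 17. Add the point at infinity: total = 18.

#E(F_13) = 18


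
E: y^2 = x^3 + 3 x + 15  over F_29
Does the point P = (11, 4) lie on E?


Check whether y^2 = x^3 + 3 x + 15 (mod 29) for (x, y) = (11, 4).
LHS: y^2 = 4^2 mod 29 = 16
RHS: x^3 + 3 x + 15 = 11^3 + 3*11 + 15 mod 29 = 16
LHS = RHS

Yes, on the curve


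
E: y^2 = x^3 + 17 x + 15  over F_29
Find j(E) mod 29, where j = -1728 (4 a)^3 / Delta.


Delta = -16(4 a^3 + 27 b^2) mod 29 = 23
-1728 * (4 a)^3 = -1728 * (4*17)^3 mod 29 = 23
j = 23 * 23^(-1) mod 29 = 1

j = 1 (mod 29)


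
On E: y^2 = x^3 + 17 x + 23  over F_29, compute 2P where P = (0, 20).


Doubling: s = (3 x1^2 + a) / (2 y1)
s = (3*0^2 + 17) / (2*20) mod 29 = 20
x3 = s^2 - 2 x1 mod 29 = 20^2 - 2*0 = 23
y3 = s (x1 - x3) - y1 mod 29 = 20 * (0 - 23) - 20 = 13

2P = (23, 13)


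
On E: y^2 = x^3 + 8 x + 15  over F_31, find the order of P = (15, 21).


Compute successive multiples of P until we hit O:
  1P = (15, 21)
  2P = (11, 16)
  3P = (24, 22)
  4P = (10, 14)
  5P = (3, 2)
  6P = (14, 9)
  7P = (22, 19)
  8P = (8, 8)
  ... (continuing to 19P)
  19P = O

ord(P) = 19


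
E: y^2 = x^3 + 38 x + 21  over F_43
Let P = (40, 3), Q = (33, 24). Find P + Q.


P != Q, so use the chord formula.
s = (y2 - y1) / (x2 - x1) = (21) / (36) mod 43 = 40
x3 = s^2 - x1 - x2 mod 43 = 40^2 - 40 - 33 = 22
y3 = s (x1 - x3) - y1 mod 43 = 40 * (40 - 22) - 3 = 29

P + Q = (22, 29)


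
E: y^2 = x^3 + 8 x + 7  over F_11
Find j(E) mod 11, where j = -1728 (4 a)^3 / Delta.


Delta = -16(4 a^3 + 27 b^2) mod 11 = 8
-1728 * (4 a)^3 = -1728 * (4*8)^3 mod 11 = 1
j = 1 * 8^(-1) mod 11 = 7

j = 7 (mod 11)


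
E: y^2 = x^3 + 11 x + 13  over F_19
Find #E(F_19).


For each x in F_19, count y with y^2 = x^3 + 11 x + 13 mod 19:
  x = 1: RHS = 6, y in [5, 14]  -> 2 point(s)
  x = 2: RHS = 5, y in [9, 10]  -> 2 point(s)
  x = 3: RHS = 16, y in [4, 15]  -> 2 point(s)
  x = 4: RHS = 7, y in [8, 11]  -> 2 point(s)
  x = 8: RHS = 5, y in [9, 10]  -> 2 point(s)
  x = 9: RHS = 5, y in [9, 10]  -> 2 point(s)
  x = 12: RHS = 11, y in [7, 12]  -> 2 point(s)
  x = 13: RHS = 16, y in [4, 15]  -> 2 point(s)
  x = 14: RHS = 4, y in [2, 17]  -> 2 point(s)
  x = 15: RHS = 0, y in [0]  -> 1 point(s)
  x = 18: RHS = 1, y in [1, 18]  -> 2 point(s)
Affine points: 21. Add the point at infinity: total = 22.

#E(F_19) = 22


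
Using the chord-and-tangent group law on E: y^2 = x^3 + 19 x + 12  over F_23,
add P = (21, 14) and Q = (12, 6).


P != Q, so use the chord formula.
s = (y2 - y1) / (x2 - x1) = (15) / (14) mod 23 = 6
x3 = s^2 - x1 - x2 mod 23 = 6^2 - 21 - 12 = 3
y3 = s (x1 - x3) - y1 mod 23 = 6 * (21 - 3) - 14 = 2

P + Q = (3, 2)


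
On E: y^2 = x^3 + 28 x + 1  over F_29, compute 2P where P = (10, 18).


Doubling: s = (3 x1^2 + a) / (2 y1)
s = (3*10^2 + 28) / (2*18) mod 29 = 22
x3 = s^2 - 2 x1 mod 29 = 22^2 - 2*10 = 0
y3 = s (x1 - x3) - y1 mod 29 = 22 * (10 - 0) - 18 = 28

2P = (0, 28)


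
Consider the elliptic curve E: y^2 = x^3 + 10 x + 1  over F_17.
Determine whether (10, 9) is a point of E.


Check whether y^2 = x^3 + 10 x + 1 (mod 17) for (x, y) = (10, 9).
LHS: y^2 = 9^2 mod 17 = 13
RHS: x^3 + 10 x + 1 = 10^3 + 10*10 + 1 mod 17 = 13
LHS = RHS

Yes, on the curve


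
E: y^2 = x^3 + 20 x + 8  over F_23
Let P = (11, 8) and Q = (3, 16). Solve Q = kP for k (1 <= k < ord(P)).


Enumerate multiples of P until we hit Q = (3, 16):
  1P = (11, 8)
  2P = (7, 13)
  3P = (8, 17)
  4P = (13, 21)
  5P = (1, 11)
  6P = (15, 7)
  7P = (10, 9)
  8P = (3, 7)
  9P = (18, 17)
  10P = (21, 12)
  11P = (16, 13)
  12P = (20, 6)
  13P = (0, 10)
  14P = (5, 16)
  15P = (19, 18)
  16P = (19, 5)
  17P = (5, 7)
  18P = (0, 13)
  19P = (20, 17)
  20P = (16, 10)
  21P = (21, 11)
  22P = (18, 6)
  23P = (3, 16)
Match found at i = 23.

k = 23


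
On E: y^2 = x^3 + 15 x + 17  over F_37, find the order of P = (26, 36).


Compute successive multiples of P until we hit O:
  1P = (26, 36)
  2P = (1, 12)
  3P = (14, 14)
  4P = (24, 17)
  5P = (31, 9)
  6P = (21, 11)
  7P = (15, 19)
  8P = (36, 36)
  ... (continuing to 39P)
  39P = O

ord(P) = 39


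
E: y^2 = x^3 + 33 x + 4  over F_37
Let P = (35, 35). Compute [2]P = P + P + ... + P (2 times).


k = 2 = 10_2 (binary, LSB first: 01)
Double-and-add from P = (35, 35):
  bit 0 = 0: acc unchanged = O
  bit 1 = 1: acc = O + (8, 22) = (8, 22)

2P = (8, 22)


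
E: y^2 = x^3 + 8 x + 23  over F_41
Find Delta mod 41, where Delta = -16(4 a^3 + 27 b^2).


4 a^3 + 27 b^2 = 4*8^3 + 27*23^2 = 2048 + 14283 = 16331
Delta = -16 * (16331) = -261296
Delta mod 41 = 38

Delta = 38 (mod 41)


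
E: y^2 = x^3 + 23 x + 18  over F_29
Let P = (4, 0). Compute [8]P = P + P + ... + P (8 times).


k = 8 = 1000_2 (binary, LSB first: 0001)
Double-and-add from P = (4, 0):
  bit 0 = 0: acc unchanged = O
  bit 1 = 0: acc unchanged = O
  bit 2 = 0: acc unchanged = O
  bit 3 = 1: acc = O + O = O

8P = O


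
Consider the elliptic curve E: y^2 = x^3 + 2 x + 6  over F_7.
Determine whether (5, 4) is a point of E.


Check whether y^2 = x^3 + 2 x + 6 (mod 7) for (x, y) = (5, 4).
LHS: y^2 = 4^2 mod 7 = 2
RHS: x^3 + 2 x + 6 = 5^3 + 2*5 + 6 mod 7 = 1
LHS != RHS

No, not on the curve


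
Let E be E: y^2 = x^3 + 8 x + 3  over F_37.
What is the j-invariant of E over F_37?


Delta = -16(4 a^3 + 27 b^2) mod 37 = 11
-1728 * (4 a)^3 = -1728 * (4*8)^3 mod 37 = 31
j = 31 * 11^(-1) mod 37 = 23

j = 23 (mod 37)


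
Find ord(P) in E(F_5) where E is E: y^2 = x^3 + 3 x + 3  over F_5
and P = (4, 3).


Compute successive multiples of P until we hit O:
  1P = (4, 3)
  2P = (3, 3)
  3P = (3, 2)
  4P = (4, 2)
  5P = O

ord(P) = 5


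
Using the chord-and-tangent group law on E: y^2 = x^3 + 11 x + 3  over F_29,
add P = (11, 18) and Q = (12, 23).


P != Q, so use the chord formula.
s = (y2 - y1) / (x2 - x1) = (5) / (1) mod 29 = 5
x3 = s^2 - x1 - x2 mod 29 = 5^2 - 11 - 12 = 2
y3 = s (x1 - x3) - y1 mod 29 = 5 * (11 - 2) - 18 = 27

P + Q = (2, 27)


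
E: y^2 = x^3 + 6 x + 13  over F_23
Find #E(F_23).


For each x in F_23, count y with y^2 = x^3 + 6 x + 13 mod 23:
  x = 0: RHS = 13, y in [6, 17]  -> 2 point(s)
  x = 3: RHS = 12, y in [9, 14]  -> 2 point(s)
  x = 4: RHS = 9, y in [3, 20]  -> 2 point(s)
  x = 6: RHS = 12, y in [9, 14]  -> 2 point(s)
  x = 14: RHS = 12, y in [9, 14]  -> 2 point(s)
  x = 21: RHS = 16, y in [4, 19]  -> 2 point(s)
  x = 22: RHS = 6, y in [11, 12]  -> 2 point(s)
Affine points: 14. Add the point at infinity: total = 15.

#E(F_23) = 15


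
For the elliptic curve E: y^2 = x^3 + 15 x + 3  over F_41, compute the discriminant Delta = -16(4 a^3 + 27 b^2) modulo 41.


4 a^3 + 27 b^2 = 4*15^3 + 27*3^2 = 13500 + 243 = 13743
Delta = -16 * (13743) = -219888
Delta mod 41 = 36

Delta = 36 (mod 41)


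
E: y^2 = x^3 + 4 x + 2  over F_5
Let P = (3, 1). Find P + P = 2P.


Doubling: s = (3 x1^2 + a) / (2 y1)
s = (3*3^2 + 4) / (2*1) mod 5 = 3
x3 = s^2 - 2 x1 mod 5 = 3^2 - 2*3 = 3
y3 = s (x1 - x3) - y1 mod 5 = 3 * (3 - 3) - 1 = 4

2P = (3, 4)


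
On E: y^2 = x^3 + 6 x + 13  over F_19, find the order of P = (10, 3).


Compute successive multiples of P until we hit O:
  1P = (10, 3)
  2P = (16, 14)
  3P = (18, 14)
  4P = (11, 17)
  5P = (4, 5)
  6P = (3, 1)
  7P = (15, 1)
  8P = (1, 1)
  ... (continuing to 21P)
  21P = O

ord(P) = 21


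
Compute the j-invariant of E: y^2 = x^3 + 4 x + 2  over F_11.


Delta = -16(4 a^3 + 27 b^2) mod 11 = 6
-1728 * (4 a)^3 = -1728 * (4*4)^3 mod 11 = 7
j = 7 * 6^(-1) mod 11 = 3

j = 3 (mod 11)


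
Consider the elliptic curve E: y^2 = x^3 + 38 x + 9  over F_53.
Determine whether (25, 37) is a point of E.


Check whether y^2 = x^3 + 38 x + 9 (mod 53) for (x, y) = (25, 37).
LHS: y^2 = 37^2 mod 53 = 44
RHS: x^3 + 38 x + 9 = 25^3 + 38*25 + 9 mod 53 = 48
LHS != RHS

No, not on the curve


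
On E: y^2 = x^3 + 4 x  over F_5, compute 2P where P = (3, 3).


Doubling: s = (3 x1^2 + a) / (2 y1)
s = (3*3^2 + 4) / (2*3) mod 5 = 1
x3 = s^2 - 2 x1 mod 5 = 1^2 - 2*3 = 0
y3 = s (x1 - x3) - y1 mod 5 = 1 * (3 - 0) - 3 = 0

2P = (0, 0)


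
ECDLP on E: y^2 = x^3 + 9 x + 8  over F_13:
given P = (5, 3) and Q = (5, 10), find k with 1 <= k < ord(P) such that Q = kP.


Enumerate multiples of P until we hit Q = (5, 10):
  1P = (5, 3)
  2P = (4, 11)
  3P = (3, 7)
  4P = (9, 5)
  5P = (9, 8)
  6P = (3, 6)
  7P = (4, 2)
  8P = (5, 10)
Match found at i = 8.

k = 8


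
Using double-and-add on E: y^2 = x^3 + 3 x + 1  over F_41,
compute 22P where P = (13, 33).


k = 22 = 10110_2 (binary, LSB first: 01101)
Double-and-add from P = (13, 33):
  bit 0 = 0: acc unchanged = O
  bit 1 = 1: acc = O + (31, 18) = (31, 18)
  bit 2 = 1: acc = (31, 18) + (4, 35) = (24, 11)
  bit 3 = 0: acc unchanged = (24, 11)
  bit 4 = 1: acc = (24, 11) + (28, 15) = (31, 23)

22P = (31, 23)


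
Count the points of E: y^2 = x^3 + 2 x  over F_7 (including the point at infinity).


For each x in F_7, count y with y^2 = x^3 + 2 x + 0 mod 7:
  x = 0: RHS = 0, y in [0]  -> 1 point(s)
  x = 4: RHS = 2, y in [3, 4]  -> 2 point(s)
  x = 5: RHS = 2, y in [3, 4]  -> 2 point(s)
  x = 6: RHS = 4, y in [2, 5]  -> 2 point(s)
Affine points: 7. Add the point at infinity: total = 8.

#E(F_7) = 8


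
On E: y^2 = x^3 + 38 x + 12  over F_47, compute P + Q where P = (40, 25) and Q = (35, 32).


P != Q, so use the chord formula.
s = (y2 - y1) / (x2 - x1) = (7) / (42) mod 47 = 8
x3 = s^2 - x1 - x2 mod 47 = 8^2 - 40 - 35 = 36
y3 = s (x1 - x3) - y1 mod 47 = 8 * (40 - 36) - 25 = 7

P + Q = (36, 7)


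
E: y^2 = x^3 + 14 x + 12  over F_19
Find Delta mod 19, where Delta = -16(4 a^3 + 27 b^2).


4 a^3 + 27 b^2 = 4*14^3 + 27*12^2 = 10976 + 3888 = 14864
Delta = -16 * (14864) = -237824
Delta mod 19 = 18

Delta = 18 (mod 19)


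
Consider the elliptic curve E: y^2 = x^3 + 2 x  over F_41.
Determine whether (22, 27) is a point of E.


Check whether y^2 = x^3 + 2 x + 0 (mod 41) for (x, y) = (22, 27).
LHS: y^2 = 27^2 mod 41 = 32
RHS: x^3 + 2 x + 0 = 22^3 + 2*22 + 0 mod 41 = 32
LHS = RHS

Yes, on the curve


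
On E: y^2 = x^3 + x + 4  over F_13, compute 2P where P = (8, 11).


k = 2 = 10_2 (binary, LSB first: 01)
Double-and-add from P = (8, 11):
  bit 0 = 0: acc unchanged = O
  bit 1 = 1: acc = O + (7, 9) = (7, 9)

2P = (7, 9)


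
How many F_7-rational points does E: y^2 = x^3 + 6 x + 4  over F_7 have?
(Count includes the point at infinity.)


For each x in F_7, count y with y^2 = x^3 + 6 x + 4 mod 7:
  x = 0: RHS = 4, y in [2, 5]  -> 2 point(s)
  x = 1: RHS = 4, y in [2, 5]  -> 2 point(s)
  x = 3: RHS = 0, y in [0]  -> 1 point(s)
  x = 4: RHS = 1, y in [1, 6]  -> 2 point(s)
  x = 6: RHS = 4, y in [2, 5]  -> 2 point(s)
Affine points: 9. Add the point at infinity: total = 10.

#E(F_7) = 10


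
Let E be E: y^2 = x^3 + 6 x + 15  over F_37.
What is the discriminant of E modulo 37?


4 a^3 + 27 b^2 = 4*6^3 + 27*15^2 = 864 + 6075 = 6939
Delta = -16 * (6939) = -111024
Delta mod 37 = 13

Delta = 13 (mod 37)


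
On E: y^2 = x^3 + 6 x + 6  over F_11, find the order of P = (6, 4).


Compute successive multiples of P until we hit O:
  1P = (6, 4)
  2P = (2, 9)
  3P = (8, 4)
  4P = (8, 7)
  5P = (2, 2)
  6P = (6, 7)
  7P = O

ord(P) = 7


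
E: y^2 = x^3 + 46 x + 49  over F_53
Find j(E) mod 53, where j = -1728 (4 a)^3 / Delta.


Delta = -16(4 a^3 + 27 b^2) mod 53 = 41
-1728 * (4 a)^3 = -1728 * (4*46)^3 mod 53 = 2
j = 2 * 41^(-1) mod 53 = 44

j = 44 (mod 53)


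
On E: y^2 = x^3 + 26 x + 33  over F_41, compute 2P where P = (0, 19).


Doubling: s = (3 x1^2 + a) / (2 y1)
s = (3*0^2 + 26) / (2*19) mod 41 = 5
x3 = s^2 - 2 x1 mod 41 = 5^2 - 2*0 = 25
y3 = s (x1 - x3) - y1 mod 41 = 5 * (0 - 25) - 19 = 20

2P = (25, 20)


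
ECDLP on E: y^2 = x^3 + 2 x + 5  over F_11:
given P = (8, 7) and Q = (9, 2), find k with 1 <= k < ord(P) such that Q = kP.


Enumerate multiples of P until we hit Q = (9, 2):
  1P = (8, 7)
  2P = (9, 9)
  3P = (9, 2)
Match found at i = 3.

k = 3


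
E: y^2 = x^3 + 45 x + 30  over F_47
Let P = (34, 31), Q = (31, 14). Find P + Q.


P != Q, so use the chord formula.
s = (y2 - y1) / (x2 - x1) = (30) / (44) mod 47 = 37
x3 = s^2 - x1 - x2 mod 47 = 37^2 - 34 - 31 = 35
y3 = s (x1 - x3) - y1 mod 47 = 37 * (34 - 35) - 31 = 26

P + Q = (35, 26)


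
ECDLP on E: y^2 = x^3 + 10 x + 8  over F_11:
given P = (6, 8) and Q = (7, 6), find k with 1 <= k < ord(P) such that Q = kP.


Enumerate multiples of P until we hit Q = (7, 6):
  1P = (6, 8)
  2P = (2, 5)
  3P = (7, 5)
  4P = (7, 6)
Match found at i = 4.

k = 4


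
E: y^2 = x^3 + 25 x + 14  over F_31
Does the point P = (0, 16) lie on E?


Check whether y^2 = x^3 + 25 x + 14 (mod 31) for (x, y) = (0, 16).
LHS: y^2 = 16^2 mod 31 = 8
RHS: x^3 + 25 x + 14 = 0^3 + 25*0 + 14 mod 31 = 14
LHS != RHS

No, not on the curve


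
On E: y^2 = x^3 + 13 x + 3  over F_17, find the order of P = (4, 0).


Compute successive multiples of P until we hit O:
  1P = (4, 0)
  2P = O

ord(P) = 2


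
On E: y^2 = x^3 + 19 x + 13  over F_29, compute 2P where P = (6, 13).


k = 2 = 10_2 (binary, LSB first: 01)
Double-and-add from P = (6, 13):
  bit 0 = 0: acc unchanged = O
  bit 1 = 1: acc = O + (24, 24) = (24, 24)

2P = (24, 24)


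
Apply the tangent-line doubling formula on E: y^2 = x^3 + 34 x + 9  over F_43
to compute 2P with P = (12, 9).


Doubling: s = (3 x1^2 + a) / (2 y1)
s = (3*12^2 + 34) / (2*9) mod 43 = 2
x3 = s^2 - 2 x1 mod 43 = 2^2 - 2*12 = 23
y3 = s (x1 - x3) - y1 mod 43 = 2 * (12 - 23) - 9 = 12

2P = (23, 12)


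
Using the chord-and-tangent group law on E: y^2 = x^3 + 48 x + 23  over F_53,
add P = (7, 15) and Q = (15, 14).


P != Q, so use the chord formula.
s = (y2 - y1) / (x2 - x1) = (52) / (8) mod 53 = 33
x3 = s^2 - x1 - x2 mod 53 = 33^2 - 7 - 15 = 7
y3 = s (x1 - x3) - y1 mod 53 = 33 * (7 - 7) - 15 = 38

P + Q = (7, 38)


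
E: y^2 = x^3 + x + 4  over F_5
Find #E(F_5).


For each x in F_5, count y with y^2 = x^3 + 1 x + 4 mod 5:
  x = 0: RHS = 4, y in [2, 3]  -> 2 point(s)
  x = 1: RHS = 1, y in [1, 4]  -> 2 point(s)
  x = 2: RHS = 4, y in [2, 3]  -> 2 point(s)
  x = 3: RHS = 4, y in [2, 3]  -> 2 point(s)
Affine points: 8. Add the point at infinity: total = 9.

#E(F_5) = 9


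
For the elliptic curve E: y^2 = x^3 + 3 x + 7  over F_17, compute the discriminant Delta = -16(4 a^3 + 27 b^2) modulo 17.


4 a^3 + 27 b^2 = 4*3^3 + 27*7^2 = 108 + 1323 = 1431
Delta = -16 * (1431) = -22896
Delta mod 17 = 3

Delta = 3 (mod 17)


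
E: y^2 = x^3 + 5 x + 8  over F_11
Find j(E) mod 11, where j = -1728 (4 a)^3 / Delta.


Delta = -16(4 a^3 + 27 b^2) mod 11 = 3
-1728 * (4 a)^3 = -1728 * (4*5)^3 mod 11 = 8
j = 8 * 3^(-1) mod 11 = 10

j = 10 (mod 11)


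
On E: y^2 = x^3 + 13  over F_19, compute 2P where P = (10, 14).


Doubling: s = (3 x1^2 + a) / (2 y1)
s = (3*10^2 + 0) / (2*14) mod 19 = 8
x3 = s^2 - 2 x1 mod 19 = 8^2 - 2*10 = 6
y3 = s (x1 - x3) - y1 mod 19 = 8 * (10 - 6) - 14 = 18

2P = (6, 18)


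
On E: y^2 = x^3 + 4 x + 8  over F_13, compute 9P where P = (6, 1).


k = 9 = 1001_2 (binary, LSB first: 1001)
Double-and-add from P = (6, 1):
  bit 0 = 1: acc = O + (6, 1) = (6, 1)
  bit 1 = 0: acc unchanged = (6, 1)
  bit 2 = 0: acc unchanged = (6, 1)
  bit 3 = 1: acc = (6, 1) + (4, 6) = (6, 12)

9P = (6, 12)
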